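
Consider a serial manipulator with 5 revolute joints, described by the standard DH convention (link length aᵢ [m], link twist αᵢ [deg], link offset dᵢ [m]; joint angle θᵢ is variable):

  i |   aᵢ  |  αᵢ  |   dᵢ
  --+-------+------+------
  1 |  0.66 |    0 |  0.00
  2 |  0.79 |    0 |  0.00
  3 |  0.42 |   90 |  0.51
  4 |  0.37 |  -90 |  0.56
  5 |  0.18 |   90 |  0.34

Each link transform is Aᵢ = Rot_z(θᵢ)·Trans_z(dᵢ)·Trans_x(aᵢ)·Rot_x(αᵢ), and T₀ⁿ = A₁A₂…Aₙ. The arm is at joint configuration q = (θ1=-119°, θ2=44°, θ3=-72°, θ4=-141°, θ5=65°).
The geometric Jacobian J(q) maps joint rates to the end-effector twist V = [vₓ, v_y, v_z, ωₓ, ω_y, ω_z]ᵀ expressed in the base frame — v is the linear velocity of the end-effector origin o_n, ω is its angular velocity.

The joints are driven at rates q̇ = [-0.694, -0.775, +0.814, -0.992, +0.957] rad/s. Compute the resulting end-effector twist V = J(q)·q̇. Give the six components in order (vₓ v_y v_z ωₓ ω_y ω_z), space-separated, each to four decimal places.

o_n = [-0.5726, -1.1640, -0.0350]
J₁: ẑ×o_n = [1.1640, -0.5726, 0.0000], ω = ẑ
J2: z=[0.0000, 0.0000, 1.0000] o=[-0.3200, -0.5772, 0.0000] → [0.5867, -0.2526, 0.0000, 0.0000, 0.0000, 1.0000]
J3: z=[0.0000, 0.0000, 1.0000] o=[-0.1155, -1.3403, 0.0000] → [-0.1764, -0.4571, 0.0000, 0.0000, 0.0000, 1.0000]
J4: z=[-0.5446, 0.8387, 0.0000] o=[-0.4677, -1.5691, 0.5100] → [-0.4570, -0.2968, -0.1327, -0.5446, 0.8387, 0.0000]
J5: z=[-0.5278, -0.3428, -0.7771] o=[-0.5316, -0.9428, 0.2772] → [-0.0649, -0.1328, 0.1027, -0.5278, -0.3428, -0.7771]
V = J·q̇ = [-1.0148, 0.3884, 0.2299, 0.0352, -1.1600, -1.3987]

-1.0148 0.3884 0.2299 0.0352 -1.1600 -1.3987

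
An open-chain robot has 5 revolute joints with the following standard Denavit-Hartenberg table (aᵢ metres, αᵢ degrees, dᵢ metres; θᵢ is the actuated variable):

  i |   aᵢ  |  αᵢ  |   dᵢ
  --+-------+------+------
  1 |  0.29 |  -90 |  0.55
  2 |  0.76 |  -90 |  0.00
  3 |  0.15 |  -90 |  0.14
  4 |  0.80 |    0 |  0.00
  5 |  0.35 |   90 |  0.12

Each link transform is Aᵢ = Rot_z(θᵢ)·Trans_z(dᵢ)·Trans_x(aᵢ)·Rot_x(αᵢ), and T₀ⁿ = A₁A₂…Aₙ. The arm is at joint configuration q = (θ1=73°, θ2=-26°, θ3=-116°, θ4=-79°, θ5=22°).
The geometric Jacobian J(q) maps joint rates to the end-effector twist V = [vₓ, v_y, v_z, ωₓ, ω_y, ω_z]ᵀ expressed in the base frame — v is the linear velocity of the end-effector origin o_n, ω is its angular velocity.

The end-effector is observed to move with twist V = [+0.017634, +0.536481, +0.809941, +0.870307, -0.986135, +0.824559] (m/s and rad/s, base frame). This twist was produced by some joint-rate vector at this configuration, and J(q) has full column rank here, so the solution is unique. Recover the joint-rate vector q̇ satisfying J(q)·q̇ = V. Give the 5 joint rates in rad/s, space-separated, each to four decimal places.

0.5240 -0.8830 -0.5720 -0.5580 0.0160

o_n = [-0.0620, 1.4934, -0.2598]
J₁: ẑ×o_n = [-1.4934, -0.0620, 0.0000], ω = ẑ
J2: z=[-0.9563, 0.2924, 0.0000] o=[0.0848, 0.2773, 0.5500] → [-0.2368, -0.7744, -1.1200, -0.9563, 0.2924, 0.0000]
J3: z=[0.1282, 0.4192, -0.8988] o=[0.2845, 0.9306, 0.8832] → [0.0267, 0.4580, 0.2174, 0.1282, 0.4192, -0.8988]
J4: z=[-0.1830, 0.9007, 0.3940] o=[0.1562, 0.9722, 0.7285] → [-1.0956, -0.2669, 0.1012, -0.1830, 0.9007, 0.3940]
J5: z=[-0.1830, 0.9007, 0.3940] o=[0.1081, 1.2840, -0.0067] → [-0.3105, -0.1134, 0.1149, -0.1830, 0.9007, 0.3940]
q̇ = J⁺·V = [0.5240, -0.8830, -0.5720, -0.5580, 0.0160]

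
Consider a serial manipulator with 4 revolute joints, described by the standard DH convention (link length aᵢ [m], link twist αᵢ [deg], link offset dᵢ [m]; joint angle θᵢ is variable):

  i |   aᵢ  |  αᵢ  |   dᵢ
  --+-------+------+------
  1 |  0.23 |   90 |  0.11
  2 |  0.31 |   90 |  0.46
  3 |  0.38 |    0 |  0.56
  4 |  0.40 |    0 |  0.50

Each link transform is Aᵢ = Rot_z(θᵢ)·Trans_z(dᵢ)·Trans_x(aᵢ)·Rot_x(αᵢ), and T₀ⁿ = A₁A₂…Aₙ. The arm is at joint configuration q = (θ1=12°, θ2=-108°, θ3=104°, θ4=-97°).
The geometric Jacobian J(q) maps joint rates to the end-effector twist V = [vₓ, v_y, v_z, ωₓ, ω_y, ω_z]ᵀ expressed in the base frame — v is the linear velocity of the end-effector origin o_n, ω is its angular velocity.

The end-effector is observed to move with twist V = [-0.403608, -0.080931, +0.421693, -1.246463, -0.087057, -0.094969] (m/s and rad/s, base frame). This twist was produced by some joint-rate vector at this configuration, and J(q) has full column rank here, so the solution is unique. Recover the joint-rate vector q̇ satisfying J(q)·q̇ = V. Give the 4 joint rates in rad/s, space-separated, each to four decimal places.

o_n = [-0.7646, -1.0596, -0.1474]
J₁: ẑ×o_n = [1.0596, -0.7646, 0.0000], ω = ẑ
J2: z=[0.2079, -0.9781, 0.0000] o=[0.2250, 0.0478, 0.1100] → [0.2518, 0.0535, -1.1982, 0.2079, -0.9781, 0.0000]
J3: z=[-0.9303, -0.1977, 0.3090] o=[0.2269, -0.4220, -0.1848] → [0.1896, -0.2716, 0.3970, -0.9303, -0.1977, 0.3090]
J4: z=[-0.9303, -0.1977, 0.3090] o=[-0.1896, -0.8875, 0.0757] → [0.0973, -0.3852, 0.0464, -0.9303, -0.1977, 0.3090]
q̇ = J⁺·V = [-0.4970, -0.1740, 0.4360, 0.8650]

-0.4970 -0.1740 0.4360 0.8650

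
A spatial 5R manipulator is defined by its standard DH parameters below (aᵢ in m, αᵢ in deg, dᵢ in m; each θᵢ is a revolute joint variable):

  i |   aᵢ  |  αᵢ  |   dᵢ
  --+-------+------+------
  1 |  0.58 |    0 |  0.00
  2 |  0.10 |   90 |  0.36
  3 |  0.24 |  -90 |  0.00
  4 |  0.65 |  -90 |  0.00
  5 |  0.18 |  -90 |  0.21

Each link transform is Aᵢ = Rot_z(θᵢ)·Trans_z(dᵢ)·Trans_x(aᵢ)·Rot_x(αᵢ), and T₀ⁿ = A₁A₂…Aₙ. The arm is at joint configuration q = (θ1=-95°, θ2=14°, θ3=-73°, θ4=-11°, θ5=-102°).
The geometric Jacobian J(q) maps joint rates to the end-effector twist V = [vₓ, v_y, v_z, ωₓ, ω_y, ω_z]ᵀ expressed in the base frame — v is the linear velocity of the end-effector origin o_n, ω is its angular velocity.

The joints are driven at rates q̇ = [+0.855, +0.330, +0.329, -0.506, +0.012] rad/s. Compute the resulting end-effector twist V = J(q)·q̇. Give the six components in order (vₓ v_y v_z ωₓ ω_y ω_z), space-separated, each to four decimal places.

0.8152 -0.1633 0.0951 -0.3889 0.4276 1.0349

o_n = [0.1199, -1.0834, -0.4314]
J₁: ẑ×o_n = [1.0834, 0.1199, -0.0000], ω = ẑ
J2: z=[0.0000, 0.0000, 1.0000] o=[-0.0506, -0.5778, 0.0000] → [0.5056, 0.1705, -0.0000, 0.0000, 0.0000, 1.0000]
J3: z=[-0.9877, -0.1564, 0.0000] o=[-0.0349, -0.6766, 0.3600] → [0.1238, -0.7817, 0.4261, -0.9877, -0.1564, 0.0000]
J4: z=[0.1496, -0.9445, 0.2924] o=[-0.0239, -0.7459, 0.1305] → [0.6294, 0.1261, 0.0854, 0.1496, -0.9445, 0.2924]
J5: z=[0.9783, 0.0985, -0.1825] o=[-0.1172, -0.9495, -0.4797] → [-0.0197, -0.0905, -0.1543, 0.9783, 0.0985, -0.1825]
V = J·q̇ = [0.8152, -0.1633, 0.0951, -0.3889, 0.4276, 1.0349]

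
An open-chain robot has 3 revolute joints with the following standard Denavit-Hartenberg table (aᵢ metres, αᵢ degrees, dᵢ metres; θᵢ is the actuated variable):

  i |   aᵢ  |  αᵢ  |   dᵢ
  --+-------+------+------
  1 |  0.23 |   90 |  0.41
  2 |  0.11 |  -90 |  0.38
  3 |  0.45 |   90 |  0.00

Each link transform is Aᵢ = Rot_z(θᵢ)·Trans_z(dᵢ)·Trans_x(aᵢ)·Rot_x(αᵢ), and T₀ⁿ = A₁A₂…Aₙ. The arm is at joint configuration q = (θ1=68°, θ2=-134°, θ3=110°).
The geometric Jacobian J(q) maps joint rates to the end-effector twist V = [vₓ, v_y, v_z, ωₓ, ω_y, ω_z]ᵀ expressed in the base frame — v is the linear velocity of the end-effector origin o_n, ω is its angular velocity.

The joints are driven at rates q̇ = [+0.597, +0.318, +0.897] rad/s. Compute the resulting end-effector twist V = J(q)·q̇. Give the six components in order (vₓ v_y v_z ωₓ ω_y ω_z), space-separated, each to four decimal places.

0.0692 0.2178 0.2826 0.5366 0.4791 -0.0261

o_n = [0.0578, 0.2576, 0.4416]
J₁: ẑ×o_n = [-0.2576, 0.0578, 0.0000], ω = ẑ
J2: z=[0.9272, -0.3746, 0.0000] o=[0.0862, 0.2133, 0.4100] → [-0.0118, -0.0293, 0.0305, 0.9272, -0.3746, 0.0000]
J3: z=[0.2695, 0.6670, -0.6947] o=[0.4099, 0.0001, 0.3309] → [0.2527, 0.2147, 0.3042, 0.2695, 0.6670, -0.6947]
V = J·q̇ = [0.0692, 0.2178, 0.2826, 0.5366, 0.4791, -0.0261]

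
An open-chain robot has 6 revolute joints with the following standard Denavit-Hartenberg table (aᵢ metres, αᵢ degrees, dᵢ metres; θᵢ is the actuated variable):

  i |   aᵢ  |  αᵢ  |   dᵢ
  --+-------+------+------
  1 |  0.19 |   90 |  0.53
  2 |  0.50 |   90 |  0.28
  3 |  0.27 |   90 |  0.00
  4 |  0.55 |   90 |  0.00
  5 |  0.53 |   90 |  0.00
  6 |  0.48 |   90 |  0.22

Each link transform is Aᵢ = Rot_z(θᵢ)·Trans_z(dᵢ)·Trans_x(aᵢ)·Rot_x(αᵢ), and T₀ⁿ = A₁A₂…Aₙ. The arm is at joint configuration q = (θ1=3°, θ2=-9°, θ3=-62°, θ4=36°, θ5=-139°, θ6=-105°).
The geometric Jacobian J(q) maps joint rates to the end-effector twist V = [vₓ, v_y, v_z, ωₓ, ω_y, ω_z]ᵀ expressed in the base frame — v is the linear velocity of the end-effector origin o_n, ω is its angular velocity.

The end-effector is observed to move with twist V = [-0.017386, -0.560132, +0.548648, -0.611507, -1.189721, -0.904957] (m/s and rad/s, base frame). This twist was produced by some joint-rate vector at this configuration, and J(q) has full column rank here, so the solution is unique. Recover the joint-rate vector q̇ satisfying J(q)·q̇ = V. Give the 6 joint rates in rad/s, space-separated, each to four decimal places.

-0.6300 0.7430 -0.0670 0.0440 -0.7450 0.4120

o_n = [0.7520, -0.2192, 0.0040]
J₁: ẑ×o_n = [0.2192, 0.7520, -0.0000], ω = ẑ
J2: z=[0.0523, -0.9986, 0.0000] o=[0.1897, 0.0099, 0.5300] → [0.5253, 0.0275, 0.5495, 0.0523, -0.9986, 0.0000]
J3: z=[-0.1562, -0.0082, -0.9877] o=[0.6976, -0.2438, 0.4518] → [0.0280, -0.1237, -0.0034, -0.1562, -0.0082, -0.9877]
J4: z=[-0.8955, 0.4232, 0.1381] o=[0.8101, 0.0008, 0.4320] → [-0.1507, -0.3912, 0.2216, -0.8955, 0.4232, 0.1381]
J5: z=[0.3714, 0.5392, 0.7559] o=[0.9451, 0.4013, 0.0800] → [0.4280, -0.1177, -0.1263, 0.3714, 0.5392, 0.7559]
J6: z=[-0.8368, -0.1583, 0.5241] o=[1.1583, -0.0371, 0.2879] → [0.1404, -0.4505, 0.0880, -0.8368, -0.1583, 0.5241]
q̇ = J⁺·V = [-0.6300, 0.7430, -0.0670, 0.0440, -0.7450, 0.4120]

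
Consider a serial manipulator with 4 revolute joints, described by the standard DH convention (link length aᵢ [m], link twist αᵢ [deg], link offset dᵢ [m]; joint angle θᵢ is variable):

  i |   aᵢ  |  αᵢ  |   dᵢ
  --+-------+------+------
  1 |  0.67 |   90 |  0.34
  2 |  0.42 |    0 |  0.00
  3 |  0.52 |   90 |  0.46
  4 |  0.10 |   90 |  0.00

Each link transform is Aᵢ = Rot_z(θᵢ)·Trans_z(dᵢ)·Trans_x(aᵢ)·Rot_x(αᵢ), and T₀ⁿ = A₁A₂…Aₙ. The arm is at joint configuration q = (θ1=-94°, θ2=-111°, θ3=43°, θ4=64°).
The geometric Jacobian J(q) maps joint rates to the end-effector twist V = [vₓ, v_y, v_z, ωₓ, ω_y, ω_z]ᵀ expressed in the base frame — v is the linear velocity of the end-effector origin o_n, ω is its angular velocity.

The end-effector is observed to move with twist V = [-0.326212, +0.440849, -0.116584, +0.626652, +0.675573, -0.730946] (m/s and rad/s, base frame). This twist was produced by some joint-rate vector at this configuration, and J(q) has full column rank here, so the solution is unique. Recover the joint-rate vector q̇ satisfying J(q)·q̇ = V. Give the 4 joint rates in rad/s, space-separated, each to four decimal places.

o_n = [-0.5995, -0.6906, -0.5749]
J₁: ẑ×o_n = [0.6906, -0.5995, 0.0000], ω = ẑ
J2: z=[-0.9976, 0.0698, 0.0000] o=[-0.0467, -0.6684, 0.3400] → [-0.0638, -0.9127, 0.0607, -0.9976, 0.0698, 0.0000]
J3: z=[-0.9976, 0.0698, 0.0000] o=[-0.0362, -0.5182, -0.0521] → [-0.0365, -0.5215, 0.2112, -0.9976, 0.0698, 0.0000]
J4: z=[0.0647, 0.9249, -0.3746] o=[-0.5087, -0.6805, -0.5342] → [-0.0414, 0.0366, 0.0833, 0.0647, 0.9249, -0.3746]
q̇ = J⁺·V = [-0.4410, 0.3920, -0.9700, 0.7740]

-0.4410 0.3920 -0.9700 0.7740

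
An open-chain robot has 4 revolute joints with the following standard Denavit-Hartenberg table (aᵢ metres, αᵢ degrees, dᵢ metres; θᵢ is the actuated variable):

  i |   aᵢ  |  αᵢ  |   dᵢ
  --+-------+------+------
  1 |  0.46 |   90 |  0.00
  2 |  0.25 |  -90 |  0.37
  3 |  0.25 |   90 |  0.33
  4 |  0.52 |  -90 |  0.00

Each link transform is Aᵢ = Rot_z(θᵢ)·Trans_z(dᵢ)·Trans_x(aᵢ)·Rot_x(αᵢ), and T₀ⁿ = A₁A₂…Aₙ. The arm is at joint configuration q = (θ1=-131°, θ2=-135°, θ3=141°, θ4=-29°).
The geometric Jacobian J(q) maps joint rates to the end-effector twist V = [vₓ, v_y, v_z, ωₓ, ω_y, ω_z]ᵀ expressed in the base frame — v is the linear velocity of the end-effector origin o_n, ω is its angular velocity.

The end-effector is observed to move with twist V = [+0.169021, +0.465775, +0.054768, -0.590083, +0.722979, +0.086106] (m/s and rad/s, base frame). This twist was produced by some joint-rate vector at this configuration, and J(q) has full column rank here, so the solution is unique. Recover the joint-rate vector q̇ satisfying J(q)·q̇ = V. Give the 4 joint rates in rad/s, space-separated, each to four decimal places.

-0.5530 0.5000 -0.5640 -0.5400

o_n = [-0.4205, -0.5959, 0.1554]
J₁: ẑ×o_n = [0.5959, -0.4205, 0.0000], ω = ẑ
J2: z=[-0.7547, 0.6561, 0.0000] o=[-0.3018, -0.3472, 0.0000] → [0.1020, 0.1173, 0.2656, -0.7547, 0.6561, 0.0000]
J3: z=[-0.4639, -0.5337, -0.7071] o=[-0.4651, 0.0290, -0.1768] → [-0.6191, 0.1226, 0.3136, -0.4639, -0.5337, -0.7071]
J4: z=[0.8785, -0.1740, -0.4450] o=[-0.5895, -0.3540, -0.2727] → [-0.1821, -0.4513, -0.1831, 0.8785, -0.1740, -0.4450]
q̇ = J⁺·V = [-0.5530, 0.5000, -0.5640, -0.5400]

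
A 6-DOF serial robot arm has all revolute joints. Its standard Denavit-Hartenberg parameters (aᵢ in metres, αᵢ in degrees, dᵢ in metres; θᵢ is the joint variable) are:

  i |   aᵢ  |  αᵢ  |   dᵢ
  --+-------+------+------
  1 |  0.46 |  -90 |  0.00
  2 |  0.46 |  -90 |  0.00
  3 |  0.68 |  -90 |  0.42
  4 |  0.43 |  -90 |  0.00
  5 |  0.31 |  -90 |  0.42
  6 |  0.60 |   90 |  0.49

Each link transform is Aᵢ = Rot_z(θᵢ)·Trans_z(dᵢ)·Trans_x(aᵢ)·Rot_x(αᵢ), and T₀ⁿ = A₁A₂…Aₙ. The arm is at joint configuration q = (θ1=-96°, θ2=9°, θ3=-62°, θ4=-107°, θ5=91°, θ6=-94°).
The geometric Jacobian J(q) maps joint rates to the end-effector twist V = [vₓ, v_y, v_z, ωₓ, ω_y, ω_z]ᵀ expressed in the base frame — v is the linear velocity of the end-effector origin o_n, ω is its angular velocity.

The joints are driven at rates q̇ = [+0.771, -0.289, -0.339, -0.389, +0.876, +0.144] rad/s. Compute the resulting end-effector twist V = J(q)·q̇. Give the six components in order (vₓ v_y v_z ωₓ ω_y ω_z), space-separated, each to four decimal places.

1.1848 1.1501 0.1316 0.6546 -0.1748 0.9776

o_n = [1.4479, -1.5208, -0.8069]
J₁: ẑ×o_n = [1.5208, 1.4479, -0.0000], ω = ẑ
J2: z=[0.9945, -0.1045, 0.0000] o=[-0.0481, -0.4575, 0.0000] → [0.0843, 0.8025, -0.9011, 0.9945, -0.1045, 0.0000]
J3: z=[0.0164, 0.1556, -0.9877] o=[-0.0956, -0.9093, -0.0720] → [-0.7182, -1.5125, -0.2501, 0.0164, 0.1556, -0.9877]
J4: z=[-0.5581, -0.8182, -0.1381] o=[0.4754, -1.2203, -0.5367] → [0.1796, -0.2851, 0.9634, -0.5581, -0.8182, -0.1381]
J5: z=[0.7982, -0.4838, -0.3590] o=[0.3779, -1.0868, -0.9336] → [-0.2171, -0.4853, 0.1713, 0.7982, -0.4838, -0.3590]
J6: z=[0.2172, -0.3248, 0.9205] o=[0.8873, -1.0380, -1.0366] → [0.3697, 0.4662, 0.0773, 0.2172, -0.3248, 0.9205]
V = J·q̇ = [1.1848, 1.1501, 0.1316, 0.6546, -0.1748, 0.9776]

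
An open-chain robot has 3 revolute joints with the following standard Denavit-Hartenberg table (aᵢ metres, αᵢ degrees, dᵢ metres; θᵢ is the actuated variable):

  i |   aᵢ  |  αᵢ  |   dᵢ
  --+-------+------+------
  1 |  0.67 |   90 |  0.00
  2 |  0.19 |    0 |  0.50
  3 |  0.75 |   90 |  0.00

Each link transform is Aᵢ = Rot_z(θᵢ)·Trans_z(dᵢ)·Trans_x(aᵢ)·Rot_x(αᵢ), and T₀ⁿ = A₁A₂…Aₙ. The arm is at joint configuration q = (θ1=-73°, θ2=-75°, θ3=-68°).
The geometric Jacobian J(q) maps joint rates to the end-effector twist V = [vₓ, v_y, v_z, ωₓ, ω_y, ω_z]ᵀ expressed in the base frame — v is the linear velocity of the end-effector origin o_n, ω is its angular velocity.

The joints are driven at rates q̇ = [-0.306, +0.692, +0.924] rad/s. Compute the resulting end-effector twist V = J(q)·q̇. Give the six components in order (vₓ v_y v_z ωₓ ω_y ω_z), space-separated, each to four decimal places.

0.1705 -0.6834 -0.9339 -1.5454 -0.4725 -0.3060

o_n = [-0.4430, -0.2611, -0.6349]
J₁: ẑ×o_n = [0.2611, -0.4430, 0.0000], ω = ẑ
J2: z=[-0.9563, -0.2924, 0.0000] o=[0.1959, -0.6407, 0.0000] → [0.1856, -0.6071, -0.5498, -0.9563, -0.2924, 0.0000]
J3: z=[-0.9563, -0.2924, 0.0000] o=[-0.2679, -0.8339, -0.1835] → [0.1320, -0.4316, -0.5990, -0.9563, -0.2924, 0.0000]
V = J·q̇ = [0.1705, -0.6834, -0.9339, -1.5454, -0.4725, -0.3060]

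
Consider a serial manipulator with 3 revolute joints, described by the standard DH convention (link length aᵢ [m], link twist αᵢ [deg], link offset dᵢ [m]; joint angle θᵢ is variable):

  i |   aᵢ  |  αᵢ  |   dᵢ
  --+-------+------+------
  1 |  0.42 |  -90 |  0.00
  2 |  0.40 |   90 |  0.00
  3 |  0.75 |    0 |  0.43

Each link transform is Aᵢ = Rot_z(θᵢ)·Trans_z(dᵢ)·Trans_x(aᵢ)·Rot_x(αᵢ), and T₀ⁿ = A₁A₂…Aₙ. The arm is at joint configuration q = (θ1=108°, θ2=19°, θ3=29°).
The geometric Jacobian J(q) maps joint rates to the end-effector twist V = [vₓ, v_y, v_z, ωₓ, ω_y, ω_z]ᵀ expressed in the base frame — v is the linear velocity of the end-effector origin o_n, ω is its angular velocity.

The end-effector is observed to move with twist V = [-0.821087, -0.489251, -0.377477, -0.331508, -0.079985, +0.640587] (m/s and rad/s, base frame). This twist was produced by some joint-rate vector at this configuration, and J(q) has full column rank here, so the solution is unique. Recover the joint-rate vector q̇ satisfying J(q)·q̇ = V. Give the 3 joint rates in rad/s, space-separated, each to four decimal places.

0.5640 0.3400 0.0810

o_n = [-0.8274, 1.3698, 0.0628]
J₁: ẑ×o_n = [-1.3698, -0.8274, 0.0000], ω = ẑ
J2: z=[-0.9511, -0.3090, 0.0000] o=[-0.1298, 0.3994, 0.0000] → [-0.0194, 0.0597, -1.1384, -0.9511, -0.3090, 0.0000]
J3: z=[-0.1006, 0.3096, 0.9455] o=[-0.2467, 0.7591, -0.1302] → [-0.5176, -0.5297, 0.1184, -0.1006, 0.3096, 0.9455]
q̇ = J⁺·V = [0.5640, 0.3400, 0.0810]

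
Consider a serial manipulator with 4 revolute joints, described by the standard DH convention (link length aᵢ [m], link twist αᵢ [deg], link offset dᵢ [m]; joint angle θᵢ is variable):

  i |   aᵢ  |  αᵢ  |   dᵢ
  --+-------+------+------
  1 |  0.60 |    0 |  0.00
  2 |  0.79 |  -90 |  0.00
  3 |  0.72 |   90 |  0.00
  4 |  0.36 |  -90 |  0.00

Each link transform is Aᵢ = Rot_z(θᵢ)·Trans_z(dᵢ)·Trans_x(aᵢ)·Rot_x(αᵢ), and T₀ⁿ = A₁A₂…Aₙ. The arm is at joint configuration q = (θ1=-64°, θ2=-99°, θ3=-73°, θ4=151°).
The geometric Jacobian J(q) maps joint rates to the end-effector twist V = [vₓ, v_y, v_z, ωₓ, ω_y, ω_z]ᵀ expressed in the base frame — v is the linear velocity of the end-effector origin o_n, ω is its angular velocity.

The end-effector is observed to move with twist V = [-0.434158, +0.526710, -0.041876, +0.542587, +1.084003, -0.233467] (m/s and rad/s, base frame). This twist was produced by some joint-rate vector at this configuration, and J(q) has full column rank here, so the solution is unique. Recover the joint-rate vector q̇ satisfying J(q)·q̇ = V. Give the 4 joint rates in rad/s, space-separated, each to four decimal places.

-0.9460 0.4570 -0.8780 0.8740

o_n = [-0.5547, -0.9718, 0.3874]
J₁: ẑ×o_n = [0.9718, -0.5547, 0.0000], ω = ẑ
J2: z=[0.0000, 0.0000, 1.0000] o=[0.2630, -0.5393, 0.0000] → [0.4325, -0.8177, 0.0000, 0.0000, 0.0000, 1.0000]
J3: z=[0.2924, -0.9563, 0.0000] o=[-0.4925, -0.7703, 0.0000] → [-0.3705, -0.1133, -0.1185, 0.2924, -0.9563, 0.0000]
J4: z=[0.9145, 0.2796, 0.2924] o=[-0.6938, -0.8318, 0.6885] → [-0.0433, 0.3160, -0.1669, 0.9145, 0.2796, 0.2924]
q̇ = J⁺·V = [-0.9460, 0.4570, -0.8780, 0.8740]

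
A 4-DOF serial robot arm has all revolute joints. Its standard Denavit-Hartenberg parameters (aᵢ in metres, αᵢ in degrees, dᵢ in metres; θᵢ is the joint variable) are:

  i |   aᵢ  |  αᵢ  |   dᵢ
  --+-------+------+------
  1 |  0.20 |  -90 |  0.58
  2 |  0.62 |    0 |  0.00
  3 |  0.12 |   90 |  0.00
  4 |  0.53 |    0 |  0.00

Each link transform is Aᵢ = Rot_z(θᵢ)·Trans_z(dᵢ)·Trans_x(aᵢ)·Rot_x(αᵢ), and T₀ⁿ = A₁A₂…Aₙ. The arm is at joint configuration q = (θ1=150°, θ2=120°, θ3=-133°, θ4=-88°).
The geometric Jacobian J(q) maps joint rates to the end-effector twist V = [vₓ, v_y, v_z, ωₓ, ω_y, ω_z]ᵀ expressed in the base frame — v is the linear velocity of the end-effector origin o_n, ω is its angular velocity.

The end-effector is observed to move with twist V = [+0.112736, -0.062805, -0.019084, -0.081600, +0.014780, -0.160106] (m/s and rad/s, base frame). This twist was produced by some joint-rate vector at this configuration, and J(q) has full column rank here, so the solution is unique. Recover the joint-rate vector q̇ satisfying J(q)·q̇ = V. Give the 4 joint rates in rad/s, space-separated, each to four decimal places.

o_n = [0.2432, 0.4712, 0.0742]
J₁: ẑ×o_n = [-0.4712, 0.2432, 0.0000], ω = ẑ
J2: z=[-0.5000, -0.8660, 0.0000] o=[-0.1732, 0.1000, 0.5800] → [0.4380, -0.2529, 0.1751, -0.5000, -0.8660, 0.0000]
J3: z=[-0.5000, -0.8660, 0.0000] o=[0.0953, -0.0550, 0.0431] → [-0.0270, 0.0156, -0.1349, -0.5000, -0.8660, 0.0000]
J4: z=[0.1948, -0.1125, 0.9744] o=[-0.0060, 0.0035, 0.0701] → [-0.4562, 0.2420, 0.1192, 0.1948, -0.1125, 0.9744]
q̇ = J⁺·V = [0.1780, 0.0840, -0.0560, -0.3470]

0.1780 0.0840 -0.0560 -0.3470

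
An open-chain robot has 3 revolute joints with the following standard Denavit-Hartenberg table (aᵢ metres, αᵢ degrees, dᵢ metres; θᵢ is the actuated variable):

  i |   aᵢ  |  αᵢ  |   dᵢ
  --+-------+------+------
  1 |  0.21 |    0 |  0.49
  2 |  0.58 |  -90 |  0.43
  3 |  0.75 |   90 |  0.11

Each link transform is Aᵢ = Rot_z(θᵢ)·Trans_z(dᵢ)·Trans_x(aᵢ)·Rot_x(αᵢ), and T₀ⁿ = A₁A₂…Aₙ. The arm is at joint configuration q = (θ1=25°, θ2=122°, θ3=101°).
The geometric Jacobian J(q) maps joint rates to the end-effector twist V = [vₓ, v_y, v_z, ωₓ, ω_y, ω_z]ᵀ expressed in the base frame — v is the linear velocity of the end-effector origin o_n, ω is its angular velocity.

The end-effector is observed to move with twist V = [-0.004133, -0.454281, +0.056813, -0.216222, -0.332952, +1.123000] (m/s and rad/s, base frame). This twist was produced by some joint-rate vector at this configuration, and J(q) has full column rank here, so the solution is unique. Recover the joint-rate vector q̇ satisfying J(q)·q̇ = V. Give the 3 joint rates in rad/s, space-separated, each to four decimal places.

o_n = [-0.2360, 0.2344, 0.1838]
J₁: ẑ×o_n = [-0.2344, -0.2360, 0.0000], ω = ẑ
J2: z=[0.0000, 0.0000, 1.0000] o=[0.1903, 0.0887, 0.4900] → [-0.1457, -0.4263, 0.0000, 0.0000, 0.0000, 1.0000]
J3: z=[-0.5446, -0.8387, 0.0000] o=[-0.2961, 0.4046, 0.9200] → [0.6174, -0.4010, 0.1431, -0.5446, -0.8387, 0.0000]
q̇ = J⁺·V = [0.9650, 0.1580, 0.3970]

0.9650 0.1580 0.3970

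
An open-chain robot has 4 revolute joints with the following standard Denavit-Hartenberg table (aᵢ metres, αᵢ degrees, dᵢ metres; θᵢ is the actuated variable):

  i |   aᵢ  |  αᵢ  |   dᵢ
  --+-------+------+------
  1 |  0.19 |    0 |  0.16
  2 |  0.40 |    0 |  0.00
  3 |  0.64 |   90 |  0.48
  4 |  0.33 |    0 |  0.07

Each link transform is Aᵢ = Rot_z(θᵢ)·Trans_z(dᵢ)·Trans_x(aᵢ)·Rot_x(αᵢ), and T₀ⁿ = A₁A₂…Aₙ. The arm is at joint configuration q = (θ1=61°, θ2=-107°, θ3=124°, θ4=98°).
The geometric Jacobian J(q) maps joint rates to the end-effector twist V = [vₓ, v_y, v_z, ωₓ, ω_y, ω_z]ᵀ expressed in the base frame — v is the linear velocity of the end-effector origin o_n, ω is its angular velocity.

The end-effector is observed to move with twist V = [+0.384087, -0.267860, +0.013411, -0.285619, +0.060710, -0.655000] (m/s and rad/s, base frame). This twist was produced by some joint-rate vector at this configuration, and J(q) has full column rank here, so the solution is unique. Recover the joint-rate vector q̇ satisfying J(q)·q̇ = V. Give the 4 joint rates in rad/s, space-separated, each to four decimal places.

o_n = [0.5620, 0.4450, 0.9668]
J₁: ẑ×o_n = [-0.4450, 0.5620, 0.0000], ω = ẑ
J2: z=[0.0000, 0.0000, 1.0000] o=[0.0921, 0.1662, 0.1600] → [-0.2788, 0.4698, 0.0000, 0.0000, 0.0000, 1.0000]
J3: z=[0.0000, 0.0000, 1.0000] o=[0.3700, -0.1216, 0.1600] → [-0.5665, 0.1920, 0.0000, 0.0000, 0.0000, 1.0000]
J4: z=[0.9781, -0.2079, 0.0000] o=[0.5030, 0.5045, 0.6400] → [-0.0679, -0.3196, -0.0459, 0.9781, -0.2079, 0.0000]
q̇ = J⁺·V = [-0.9060, 0.3590, -0.1080, -0.2920]

-0.9060 0.3590 -0.1080 -0.2920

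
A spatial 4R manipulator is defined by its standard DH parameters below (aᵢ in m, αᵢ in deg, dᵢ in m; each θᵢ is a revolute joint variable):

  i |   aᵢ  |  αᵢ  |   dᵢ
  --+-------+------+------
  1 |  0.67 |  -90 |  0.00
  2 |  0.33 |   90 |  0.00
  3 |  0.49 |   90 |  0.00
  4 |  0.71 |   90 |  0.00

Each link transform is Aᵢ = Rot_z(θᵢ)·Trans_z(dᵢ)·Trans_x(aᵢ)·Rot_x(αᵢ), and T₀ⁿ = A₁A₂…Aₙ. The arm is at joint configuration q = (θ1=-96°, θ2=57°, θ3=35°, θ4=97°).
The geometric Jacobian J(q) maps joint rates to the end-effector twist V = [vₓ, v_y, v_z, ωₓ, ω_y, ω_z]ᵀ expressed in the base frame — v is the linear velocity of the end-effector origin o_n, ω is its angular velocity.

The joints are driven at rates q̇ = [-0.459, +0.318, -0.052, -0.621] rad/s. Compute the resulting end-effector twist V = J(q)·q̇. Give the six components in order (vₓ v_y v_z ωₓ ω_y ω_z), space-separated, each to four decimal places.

o_n = [0.0607, -1.6361, -0.1701]
J₁: ẑ×o_n = [1.6361, 0.0607, -0.0000], ω = ẑ
J2: z=[0.9945, -0.1045, 0.0000] o=[-0.0700, -0.6663, 0.0000] → [0.0178, 0.1692, -0.9508, 0.9945, -0.1045, 0.0000]
J3: z=[-0.0877, -0.8341, 0.5446] o=[-0.0888, -0.8451, -0.2768] → [0.3419, 0.0908, 0.1941, -0.0877, -0.8341, 0.5446]
J4: z=[-0.8473, -0.2251, -0.4810] o=[0.1678, -1.0919, -0.6134] → [-0.3615, 0.4271, 0.4370, -0.8473, -0.2251, -0.4810]
V = J·q̇ = [-0.5386, -0.2440, -0.5838, 0.8470, 0.1499, -0.1886]

-0.5386 -0.2440 -0.5838 0.8470 0.1499 -0.1886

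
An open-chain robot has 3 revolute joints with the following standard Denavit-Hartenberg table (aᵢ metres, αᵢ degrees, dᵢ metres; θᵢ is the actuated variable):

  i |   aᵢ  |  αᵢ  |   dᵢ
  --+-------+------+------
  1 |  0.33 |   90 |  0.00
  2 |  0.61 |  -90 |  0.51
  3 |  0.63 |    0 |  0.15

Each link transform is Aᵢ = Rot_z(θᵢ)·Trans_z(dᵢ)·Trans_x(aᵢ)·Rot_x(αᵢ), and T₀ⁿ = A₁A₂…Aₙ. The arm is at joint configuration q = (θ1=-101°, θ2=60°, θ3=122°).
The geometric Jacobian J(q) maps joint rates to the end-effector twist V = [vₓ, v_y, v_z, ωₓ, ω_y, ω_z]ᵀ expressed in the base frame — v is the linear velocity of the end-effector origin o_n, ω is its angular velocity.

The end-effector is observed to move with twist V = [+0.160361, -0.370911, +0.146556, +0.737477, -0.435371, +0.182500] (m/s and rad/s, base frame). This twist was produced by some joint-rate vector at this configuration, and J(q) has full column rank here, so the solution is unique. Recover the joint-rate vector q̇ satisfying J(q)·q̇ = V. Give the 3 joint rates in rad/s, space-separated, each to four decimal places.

0.3480 -0.8070 -0.3310

o_n = [-0.0407, -0.3366, 0.3142]
J₁: ẑ×o_n = [0.3366, -0.0407, 0.0000], ω = ẑ
J2: z=[-0.9816, 0.1908, 0.0000] o=[-0.0630, -0.3239, 0.0000] → [0.0599, 0.3084, 0.0082, -0.9816, 0.1908, 0.0000]
J3: z=[0.1652, 0.8501, 0.5000] o=[-0.6218, -0.5260, 0.5283] → [-0.2767, 0.3259, -0.4627, 0.1652, 0.8501, 0.5000]
q̇ = J⁺·V = [0.3480, -0.8070, -0.3310]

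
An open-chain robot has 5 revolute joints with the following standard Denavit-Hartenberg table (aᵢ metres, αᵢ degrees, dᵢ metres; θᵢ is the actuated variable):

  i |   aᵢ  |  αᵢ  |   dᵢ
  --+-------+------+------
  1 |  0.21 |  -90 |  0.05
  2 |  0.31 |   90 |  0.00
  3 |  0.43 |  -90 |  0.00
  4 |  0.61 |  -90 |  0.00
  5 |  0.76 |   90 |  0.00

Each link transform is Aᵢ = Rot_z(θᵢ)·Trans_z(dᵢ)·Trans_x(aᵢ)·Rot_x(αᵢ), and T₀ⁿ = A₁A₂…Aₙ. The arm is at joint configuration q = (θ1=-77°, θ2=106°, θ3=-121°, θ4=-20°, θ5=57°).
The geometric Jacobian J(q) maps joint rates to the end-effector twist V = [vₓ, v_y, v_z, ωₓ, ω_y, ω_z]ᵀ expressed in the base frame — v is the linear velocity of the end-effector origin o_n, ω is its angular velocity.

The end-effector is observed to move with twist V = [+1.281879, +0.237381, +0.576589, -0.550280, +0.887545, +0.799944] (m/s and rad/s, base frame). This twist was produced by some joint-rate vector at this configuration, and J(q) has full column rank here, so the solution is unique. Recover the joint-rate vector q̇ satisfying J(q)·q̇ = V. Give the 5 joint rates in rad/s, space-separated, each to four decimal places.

-0.1100 -0.4410 -0.5950 -0.5700 0.6450

o_n = [-0.6608, -0.9833, 0.8699]
J₁: ẑ×o_n = [0.9833, -0.6608, 0.0000], ω = ẑ
J2: z=[0.9744, 0.2250, 0.0000] o=[0.0472, -0.2046, 0.0500] → [0.1844, -0.7989, -0.5994, 0.9744, 0.2250, 0.0000]
J3: z=[0.2162, -0.9366, -0.2756] o=[0.0280, -0.1214, -0.2480] → [-1.2846, -0.0519, -0.8315, 0.2162, -0.9366, -0.2756]
J4: z=[-0.5550, 0.1144, -0.8240] o=[-0.3174, -0.2638, -0.0351] → [-0.4894, 0.7852, 0.4386, -0.5550, 0.1144, -0.8240]
J5: z=[-0.4779, 0.7669, 0.4283] o=[-0.7327, -0.6490, 0.1912] → [0.6637, 0.3552, 0.1046, -0.4779, 0.7669, 0.4283]
q̇ = J⁺·V = [-0.1100, -0.4410, -0.5950, -0.5700, 0.6450]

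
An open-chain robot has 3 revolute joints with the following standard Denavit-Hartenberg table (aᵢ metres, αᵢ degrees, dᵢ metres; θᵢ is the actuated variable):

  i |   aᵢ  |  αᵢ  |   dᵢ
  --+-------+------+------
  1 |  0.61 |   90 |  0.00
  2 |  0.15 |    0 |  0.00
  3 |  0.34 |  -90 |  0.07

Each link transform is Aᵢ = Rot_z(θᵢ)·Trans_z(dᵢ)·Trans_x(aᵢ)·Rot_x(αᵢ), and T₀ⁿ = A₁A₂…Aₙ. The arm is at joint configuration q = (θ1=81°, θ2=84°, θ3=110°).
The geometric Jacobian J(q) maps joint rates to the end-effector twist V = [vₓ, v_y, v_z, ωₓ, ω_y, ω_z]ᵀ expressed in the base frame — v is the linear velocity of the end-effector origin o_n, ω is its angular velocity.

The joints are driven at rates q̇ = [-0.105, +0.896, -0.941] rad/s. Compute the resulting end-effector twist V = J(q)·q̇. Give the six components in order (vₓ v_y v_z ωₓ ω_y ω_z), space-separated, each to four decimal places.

o_n = [0.1154, 0.2812, 0.0669]
J₁: ẑ×o_n = [-0.2812, 0.1154, 0.0000], ω = ẑ
J2: z=[0.9877, -0.1564, 0.0000] o=[0.0954, 0.6025, 0.0000] → [-0.0105, -0.0661, -0.3142, 0.9877, -0.1564, 0.0000]
J3: z=[0.9877, -0.1564, 0.0000] o=[0.0979, 0.6180, 0.1492] → [0.0129, 0.0812, -0.3299, 0.9877, -0.1564, 0.0000]
V = J·q̇ = [0.0080, -0.1478, 0.0289, -0.0444, 0.0070, -0.1050]

0.0080 -0.1478 0.0289 -0.0444 0.0070 -0.1050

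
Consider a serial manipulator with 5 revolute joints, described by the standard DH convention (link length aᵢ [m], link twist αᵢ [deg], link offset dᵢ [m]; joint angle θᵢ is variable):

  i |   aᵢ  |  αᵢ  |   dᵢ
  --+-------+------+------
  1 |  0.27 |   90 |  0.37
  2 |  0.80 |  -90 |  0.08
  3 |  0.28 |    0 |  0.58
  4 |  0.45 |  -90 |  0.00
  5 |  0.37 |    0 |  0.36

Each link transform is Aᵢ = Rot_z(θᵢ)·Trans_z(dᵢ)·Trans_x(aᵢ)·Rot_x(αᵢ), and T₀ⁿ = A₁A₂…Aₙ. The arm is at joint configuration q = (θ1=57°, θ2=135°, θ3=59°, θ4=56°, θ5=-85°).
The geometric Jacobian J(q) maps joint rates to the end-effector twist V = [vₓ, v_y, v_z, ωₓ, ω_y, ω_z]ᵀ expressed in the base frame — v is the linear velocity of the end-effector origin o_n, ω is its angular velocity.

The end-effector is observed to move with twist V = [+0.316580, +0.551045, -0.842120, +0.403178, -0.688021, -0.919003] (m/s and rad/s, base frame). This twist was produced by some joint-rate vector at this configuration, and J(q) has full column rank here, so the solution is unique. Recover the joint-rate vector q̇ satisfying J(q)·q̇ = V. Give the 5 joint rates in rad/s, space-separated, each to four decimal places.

o_n = [-0.7509, -0.3394, -0.0079]
J₁: ẑ×o_n = [0.3394, -0.7509, 0.0000], ω = ẑ
J2: z=[0.8387, -0.5446, 0.0000] o=[0.1471, 0.2264, 0.3700] → [0.2058, 0.3169, -0.9636, 0.8387, -0.5446, 0.0000]
J3: z=[-0.3851, -0.5930, -0.7071] o=[-0.0939, -0.2916, 0.9357] → [0.5258, 0.1011, -0.3712, -0.3851, -0.5930, -0.7071]
J4: z=[-0.3851, -0.5930, -0.7071] o=[-0.5741, -0.5903, 0.6275] → [0.5543, -0.1197, -0.2015, -0.3851, -0.5930, -0.7071]
J5: z=[0.7035, 0.3073, -0.6409] o=[-0.8429, -0.2554, 0.4931] → [-0.2078, 0.2934, -0.0873, 0.7035, 0.3073, -0.6409]
q̇ = J⁺·V = [-0.3770, 0.6520, 0.4310, 0.2050, 0.1440]

-0.3770 0.6520 0.4310 0.2050 0.1440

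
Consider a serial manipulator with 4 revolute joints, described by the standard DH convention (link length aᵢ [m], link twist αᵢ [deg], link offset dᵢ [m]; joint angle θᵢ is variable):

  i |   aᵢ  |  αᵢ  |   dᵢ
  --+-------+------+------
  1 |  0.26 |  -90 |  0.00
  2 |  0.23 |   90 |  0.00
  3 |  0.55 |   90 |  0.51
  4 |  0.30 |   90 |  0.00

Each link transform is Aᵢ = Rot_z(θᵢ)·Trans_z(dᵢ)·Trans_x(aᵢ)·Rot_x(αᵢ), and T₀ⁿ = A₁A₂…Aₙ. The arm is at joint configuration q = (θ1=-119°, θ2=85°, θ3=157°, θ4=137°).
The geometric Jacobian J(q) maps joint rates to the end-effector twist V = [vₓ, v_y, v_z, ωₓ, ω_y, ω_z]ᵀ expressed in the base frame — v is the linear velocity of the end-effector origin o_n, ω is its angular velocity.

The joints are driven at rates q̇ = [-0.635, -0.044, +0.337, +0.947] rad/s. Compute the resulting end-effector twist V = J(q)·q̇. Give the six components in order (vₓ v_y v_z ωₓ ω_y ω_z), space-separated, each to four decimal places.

-0.6343 0.4879 -0.1214 0.5455 -0.7231 -0.9742

o_n = [-0.3551, -0.9070, 0.1363]
J₁: ẑ×o_n = [0.9070, -0.3551, 0.0000], ω = ẑ
J2: z=[0.8746, -0.4848, 0.0000] o=[-0.1261, -0.2274, 0.0000] → [-0.0661, -0.1192, -0.7054, 0.8746, -0.4848, 0.0000]
J3: z=[-0.4830, -0.8713, 0.0872] o=[-0.1358, -0.2449, -0.2291] → [-0.2607, 0.1574, 0.1287, -0.4830, -0.8713, 0.0872]
J4: z=[0.7886, -0.4761, -0.3892] o=[-0.1727, -0.7549, 0.3197] → [0.0281, 0.2156, -0.2067, 0.7886, -0.4761, -0.3892]
V = J·q̇ = [-0.6343, 0.4879, -0.1214, 0.5455, -0.7231, -0.9742]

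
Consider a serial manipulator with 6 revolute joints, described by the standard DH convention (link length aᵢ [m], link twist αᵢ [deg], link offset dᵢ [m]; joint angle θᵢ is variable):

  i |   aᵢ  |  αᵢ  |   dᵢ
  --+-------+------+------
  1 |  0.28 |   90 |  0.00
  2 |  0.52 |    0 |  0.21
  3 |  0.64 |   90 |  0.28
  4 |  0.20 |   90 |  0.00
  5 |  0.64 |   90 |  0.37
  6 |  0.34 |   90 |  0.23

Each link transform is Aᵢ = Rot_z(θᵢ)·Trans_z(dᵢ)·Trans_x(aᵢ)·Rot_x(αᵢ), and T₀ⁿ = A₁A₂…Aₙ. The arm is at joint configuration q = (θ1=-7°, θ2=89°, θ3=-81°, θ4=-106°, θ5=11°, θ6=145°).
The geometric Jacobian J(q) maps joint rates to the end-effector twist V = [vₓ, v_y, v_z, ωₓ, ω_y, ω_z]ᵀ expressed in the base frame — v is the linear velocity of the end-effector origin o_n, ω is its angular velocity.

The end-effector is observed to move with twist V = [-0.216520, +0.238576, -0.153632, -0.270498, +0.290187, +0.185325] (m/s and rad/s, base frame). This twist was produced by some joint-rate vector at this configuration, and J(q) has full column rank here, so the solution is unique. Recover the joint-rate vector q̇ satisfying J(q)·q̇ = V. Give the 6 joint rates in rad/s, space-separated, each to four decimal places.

o_n = [0.1897, -0.0940, 0.6657]
J₁: ẑ×o_n = [0.0940, 0.1897, -0.0000], ω = ẑ
J2: z=[-0.1219, -0.9925, 0.0000] o=[0.2779, -0.0341, 0.0000] → [-0.6607, 0.0811, -0.0802, -0.1219, -0.9925, 0.0000]
J3: z=[-0.1219, -0.9925, 0.0000] o=[0.2613, -0.2437, 0.5199] → [-0.1447, 0.0178, -0.0893, -0.1219, -0.9925, 0.0000]
J4: z=[0.1381, -0.0170, -0.9903] o=[0.8563, -0.5988, 0.6090] → [0.4989, 0.6522, 0.0584, 0.1381, -0.0170, -0.9903]
J5: z=[-0.9784, -0.1576, -0.1338] o=[0.8255, -0.4013, 0.6013] → [0.0310, 0.1481, -0.4009, -0.9784, -0.1576, -0.1338]
J6: z=[-0.1649, 0.2050, 0.9648] o=[0.3838, 0.1586, 0.4068] → [0.2968, -0.1445, 0.0815, -0.1649, 0.2050, 0.9648]
q̇ = J⁺·V = [0.6240, 0.4070, -0.8510, -0.0290, 0.4000, -0.4290]

0.6240 0.4070 -0.8510 -0.0290 0.4000 -0.4290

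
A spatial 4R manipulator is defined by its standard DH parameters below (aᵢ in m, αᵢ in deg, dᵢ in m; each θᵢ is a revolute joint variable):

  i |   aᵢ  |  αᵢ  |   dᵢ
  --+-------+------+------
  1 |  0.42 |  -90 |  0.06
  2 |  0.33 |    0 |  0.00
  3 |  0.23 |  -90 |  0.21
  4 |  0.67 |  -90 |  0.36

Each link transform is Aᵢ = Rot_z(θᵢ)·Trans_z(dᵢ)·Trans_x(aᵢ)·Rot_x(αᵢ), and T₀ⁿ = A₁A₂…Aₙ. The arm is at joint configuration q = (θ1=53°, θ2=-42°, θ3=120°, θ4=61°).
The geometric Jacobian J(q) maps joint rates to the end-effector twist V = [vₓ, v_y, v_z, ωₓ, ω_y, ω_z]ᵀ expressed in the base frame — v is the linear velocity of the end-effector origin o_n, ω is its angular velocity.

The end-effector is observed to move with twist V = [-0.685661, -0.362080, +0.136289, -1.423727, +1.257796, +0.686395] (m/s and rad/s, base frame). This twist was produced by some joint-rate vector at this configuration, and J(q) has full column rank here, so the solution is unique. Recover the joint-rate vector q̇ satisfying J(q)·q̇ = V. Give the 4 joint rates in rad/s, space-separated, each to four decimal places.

0.6550 0.9200 0.9740 -0.1510

o_n = [0.5581, 0.1159, -0.3367]
J₁: ẑ×o_n = [-0.1159, 0.5581, 0.0000], ω = ẑ
J2: z=[-0.7986, 0.6018, 0.0000] o=[0.2528, 0.3354, 0.0600] → [-0.2388, -0.3168, -0.0085, -0.7986, 0.6018, 0.0000]
J3: z=[-0.7986, 0.6018, 0.0000] o=[0.4004, 0.5313, 0.2808] → [-0.3716, -0.4932, 0.2368, -0.7986, 0.6018, 0.0000]
J4: z=[-0.5887, -0.7812, -0.2079] o=[0.2614, 0.6959, 0.0558] → [0.1861, -0.2928, 0.5732, -0.5887, -0.7812, -0.2079]
q̇ = J⁺·V = [0.6550, 0.9200, 0.9740, -0.1510]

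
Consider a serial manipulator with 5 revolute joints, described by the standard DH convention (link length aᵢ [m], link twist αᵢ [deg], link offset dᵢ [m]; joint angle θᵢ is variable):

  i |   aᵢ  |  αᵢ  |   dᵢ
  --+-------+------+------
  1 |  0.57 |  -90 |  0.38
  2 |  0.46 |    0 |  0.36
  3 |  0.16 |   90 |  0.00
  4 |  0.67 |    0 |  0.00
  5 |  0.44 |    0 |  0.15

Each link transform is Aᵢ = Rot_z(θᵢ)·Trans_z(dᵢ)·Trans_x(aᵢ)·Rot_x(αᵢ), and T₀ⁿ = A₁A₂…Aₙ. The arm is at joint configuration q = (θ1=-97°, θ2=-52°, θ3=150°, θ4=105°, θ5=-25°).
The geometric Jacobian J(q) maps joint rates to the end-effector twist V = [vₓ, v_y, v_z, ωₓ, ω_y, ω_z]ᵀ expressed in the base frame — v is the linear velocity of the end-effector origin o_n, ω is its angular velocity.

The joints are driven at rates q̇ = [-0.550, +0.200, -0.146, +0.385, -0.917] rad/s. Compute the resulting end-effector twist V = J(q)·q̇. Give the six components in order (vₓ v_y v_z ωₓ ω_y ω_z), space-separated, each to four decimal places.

o_n = [1.3087, -1.1611, 0.6592]
J₁: ẑ×o_n = [1.1611, 1.3087, -0.0000], ω = ẑ
J2: z=[0.9925, -0.1219, 0.0000] o=[-0.0695, -0.5658, 0.3800] → [-0.0340, -0.2771, -0.4230, 0.9925, -0.1219, 0.0000]
J3: z=[0.9925, -0.1219, 0.0000] o=[0.2533, -0.8907, 0.7425] → [0.0101, 0.0826, -0.1398, 0.9925, -0.1219, 0.0000]
J4: z=[-0.1207, -0.9829, -0.1392] o=[0.2561, -0.8686, 0.5840] → [-0.1146, -0.1374, 1.0700, -0.1207, -0.9829, -0.1392]
J5: z=[-0.1207, -0.9829, -0.1392] o=[0.8955, -0.9714, 0.7558] → [0.0685, -0.0692, 0.4291, -0.1207, -0.9829, -0.1392]
V = J·q̇ = [-0.7538, -0.7768, -0.0457, 0.1178, 0.5163, -0.4760]

-0.7538 -0.7768 -0.0457 0.1178 0.5163 -0.4760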